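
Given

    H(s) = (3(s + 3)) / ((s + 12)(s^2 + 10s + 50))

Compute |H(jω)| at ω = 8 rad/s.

Substitute s = j8: numerator = 9 + j24, denominator = -808 + j848.
|H(j8)| = |9 + j24| / |-808 + j848| = 25.632 / 1171.3 ≈ 0.02188.

|H(j8)| ≈ 0.02188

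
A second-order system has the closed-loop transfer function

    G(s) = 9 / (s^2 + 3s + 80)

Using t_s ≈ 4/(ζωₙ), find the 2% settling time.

t_s ≈ 2.667 s

Comparing s^2 + 3s + 80 to s^2 + 2ζωₙs + ωₙ²: ωₙ = √80 ≈ 8.944 rad/s and ζ = 3/(2·√80) ≈ 0.1677.
ζωₙ = 3/2 = 1.5, so t_s ≈ 4/(ζωₙ) = 4/1.5 ≈ 2.667 s.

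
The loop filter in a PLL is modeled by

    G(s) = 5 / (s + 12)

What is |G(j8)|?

|G(j8)| ≈ 0.3467

Substitute s = j8: numerator = 5, denominator = 12 + j8.
|G(j8)| = |5| / |12 + j8| = 5 / 14.422 ≈ 0.3467.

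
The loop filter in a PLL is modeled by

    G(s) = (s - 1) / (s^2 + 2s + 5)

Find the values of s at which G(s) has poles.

s = -1 + 2j, -1 - 2j

The poles are the roots of the denominator s^2 + 2s + 5 = 0.
Using the quadratic formula: s = (-2 ± √(-16))/2 = -1 ± 2j.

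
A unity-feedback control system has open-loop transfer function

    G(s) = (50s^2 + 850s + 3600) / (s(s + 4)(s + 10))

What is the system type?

The denominator has 1 factor of s at the origin (free integrator), so this is a Type 1 system.

Type 1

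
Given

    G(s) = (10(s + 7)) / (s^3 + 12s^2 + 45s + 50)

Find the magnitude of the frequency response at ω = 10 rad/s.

Substitute s = j10: numerator = 70 + j100, denominator = -1150 - j550.
|G(j10)| = |70 + j100| / |-1150 - j550| = 122.07 / 1274.8 ≈ 0.09576.

|G(j10)| ≈ 0.09576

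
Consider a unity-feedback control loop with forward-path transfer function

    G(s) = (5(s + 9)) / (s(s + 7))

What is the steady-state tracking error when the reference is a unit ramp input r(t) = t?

G(s) has one pole at the origin.
This is a Type 1 system. Kv = lim_{s→0} s·G(s) = 45/7.
e_ss = 1/Kv = 1/(45/7) = 7/45 ≈ 0.1556.

e_ss = 0.1556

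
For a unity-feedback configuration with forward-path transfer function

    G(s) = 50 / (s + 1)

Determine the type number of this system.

The denominator has no factor of s at the origin — no free integrator — so this is a Type 0 system.

Type 0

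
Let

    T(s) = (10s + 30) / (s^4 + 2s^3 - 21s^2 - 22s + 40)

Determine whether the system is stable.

The denominator s^4 + 2s^3 - 21s^2 - 22s + 40 factors as (s - 4)(s + 5)(s + 2)(s - 1), giving poles at s = 4, -5, -2, 1.
Since the pole(s) at s = 4, 1 lie in the right half-plane, the system is unstable.

unstable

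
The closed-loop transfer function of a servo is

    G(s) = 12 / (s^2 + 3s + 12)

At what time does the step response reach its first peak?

Comparing s^2 + 3s + 12 to s^2 + 2ζωₙs + ωₙ²: ωₙ = √12 ≈ 3.464 rad/s and ζ = 3/(2·√12) ≈ 0.4330.
ζωₙ = 3/2 = 1.5, so ω_d = ωₙ√(1−ζ²) = √(ωₙ² − (ζωₙ)²) = √(12 − 1.5²) = √9.75 ≈ 3.122 rad/s.
t_p = π/ω_d = π/3.122 ≈ 1.006 s.

t_p ≈ 1.006 s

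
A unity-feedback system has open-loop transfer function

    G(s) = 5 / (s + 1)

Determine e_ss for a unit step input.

e_ss = 0.1667

G(s) has no poles at the origin.
This is a Type 0 system. Kp = lim_{s→0} G(s) = 5/1.
e_ss = 1/(1 + Kp) = 1/(1 + 5) = 1/6 ≈ 0.1667.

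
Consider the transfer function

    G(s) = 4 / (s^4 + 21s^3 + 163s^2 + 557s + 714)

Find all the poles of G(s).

The poles are the roots of the denominator s^4 + 21s^3 + 163s^2 + 557s + 714 = 0.
Trying s = -7: the polynomial evaluates to 0, so (s + 7) is a factor.
Dividing out leaves s^3 + 14s^2 + 65s + 102 = 0.
This factors further as (s^2 + 8s + 17)(s + 6) = 0.

s = -4 ± j, -7, -6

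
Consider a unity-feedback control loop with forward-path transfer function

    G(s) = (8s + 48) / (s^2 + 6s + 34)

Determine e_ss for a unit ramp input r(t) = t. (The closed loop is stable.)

e_ss = ∞

G(s) has no poles at the origin.
This is a Type 0 system; Kv = lim_{s→0} s·G(s) = 0, so the steady-state error for a ramp input is infinite.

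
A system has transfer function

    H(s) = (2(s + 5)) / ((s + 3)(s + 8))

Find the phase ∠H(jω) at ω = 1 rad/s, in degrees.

∠H(j1) ≈ -14.25°

At s = j1: numerator = 10 + j2, denominator = 23 + j11.
∠H = ∠num − ∠den = 11.310° − (25.560°) = -14.25°.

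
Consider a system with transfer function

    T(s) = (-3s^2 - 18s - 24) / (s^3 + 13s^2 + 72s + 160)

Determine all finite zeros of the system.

s = -2, -4

Set the numerator to zero: -3s^2 - 18s - 24 = 0, i.e. -3·(s^2 + 6s + 8) = 0.
Factoring: (s + 2)(s + 4) = 0.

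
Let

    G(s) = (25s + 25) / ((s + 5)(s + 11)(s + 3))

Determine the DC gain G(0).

Set s = 0: G(0) = (25) / (165) = 5/33.

G(0) = 5/33 ≈ 0.1515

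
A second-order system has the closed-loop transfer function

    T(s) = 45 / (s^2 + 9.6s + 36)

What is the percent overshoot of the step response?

Comparing s^2 + 9.6s + 36 to s^2 + 2ζωₙs + ωₙ²: ωₙ = 6 rad/s and ζ = 9.6/(2·6) = 0.8.
%OS = 100·exp(−πζ/√(1−ζ²)) = 100·exp(−π·0.8/√(1−0.8²)) ≈ 1.52%.

%OS ≈ 1.52%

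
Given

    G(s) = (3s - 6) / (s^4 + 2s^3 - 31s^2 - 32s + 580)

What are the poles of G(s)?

s = -5 + 2j, -5 - 2j, 4 + 2j, 4 - 2j

The poles are the roots of the denominator s^4 + 2s^3 - 31s^2 - 32s + 580 = 0.
No real roots exist; factor into two real quadratics: (s^2 + 10s + 29)(s^2 - 8s + 20) = 0.
Each quadratic gives a conjugate pair via the quadratic formula.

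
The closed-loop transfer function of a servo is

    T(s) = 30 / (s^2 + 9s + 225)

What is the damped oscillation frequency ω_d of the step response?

Comparing s^2 + 9s + 225 to s^2 + 2ζωₙs + ωₙ²: ωₙ = 15 rad/s and ζ = 9/(2·15) = 0.3.
ζωₙ = 9/2 = 4.5, so ω_d = ωₙ√(1−ζ²) = √(ωₙ² − (ζωₙ)²) = √(225 − 4.5²) = √204.75 ≈ 14.31 rad/s.

ω_d ≈ 14.31 rad/s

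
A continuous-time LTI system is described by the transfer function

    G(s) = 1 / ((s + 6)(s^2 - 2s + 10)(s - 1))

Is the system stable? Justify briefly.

The poles can be read from the denominator factors: s = -6, 1 ± 3j, 1.
Since the pole(s) at s = 1 + 3j, 1 - 3j, 1 lie in the right half-plane, the system is unstable.

unstable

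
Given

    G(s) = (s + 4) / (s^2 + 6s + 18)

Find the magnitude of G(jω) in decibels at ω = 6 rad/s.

|G(j6)|_dB ≈ -14.9 dB

Substitute s = j6: numerator = 4 + j6, denominator = -18 + j36.
|G(j6)| = |4 + j6| / |-18 + j36| = 7.2111 / 40.249 ≈ 0.1792.
In decibels: 20·log₁₀(0.1792) ≈ -14.9 dB.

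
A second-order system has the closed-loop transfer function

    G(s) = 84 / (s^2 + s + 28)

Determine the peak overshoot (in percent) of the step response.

Comparing s^2 + s + 28 to s^2 + 2ζωₙs + ωₙ²: ωₙ = √28 ≈ 5.292 rad/s and ζ = 1/(2·√28) ≈ 0.09449.
%OS = 100·exp(−πζ/√(1−ζ²)) = 100·exp(−π·0.09449/√(1−0.09449²)) ≈ 74.2%.

%OS ≈ 74.2%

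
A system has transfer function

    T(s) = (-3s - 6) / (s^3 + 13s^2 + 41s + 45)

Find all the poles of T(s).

The poles are the roots of the denominator s^3 + 13s^2 + 41s + 45 = 0.
Trying s = -9: the polynomial evaluates to 0, so (s + 9) is a factor.
Dividing out leaves s^2 + 4s + 5 = 0.
The quadratic formula then gives s = -2 ± 1j.

s = -2 ± j, -9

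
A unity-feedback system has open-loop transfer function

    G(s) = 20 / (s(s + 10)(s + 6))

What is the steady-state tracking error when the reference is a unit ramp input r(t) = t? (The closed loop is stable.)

G(s) has one pole at the origin.
This is a Type 1 system. Kv = lim_{s→0} s·G(s) = 20/60 = 1/3.
e_ss = 1/Kv = 1/(1/3) = 3.

e_ss = 3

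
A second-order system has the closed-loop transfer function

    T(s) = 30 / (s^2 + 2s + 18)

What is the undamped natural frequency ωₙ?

ωₙ ≈ 4.243 rad/s

Compare the denominator to the standard form s^2 + 2ζωₙs + ωₙ².
ωₙ² = 18, so ωₙ = √18 ≈ 4.243 rad/s.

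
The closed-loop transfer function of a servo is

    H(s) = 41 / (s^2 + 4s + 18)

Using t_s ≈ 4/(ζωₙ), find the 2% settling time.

t_s ≈ 2 s

Comparing s^2 + 4s + 18 to s^2 + 2ζωₙs + ωₙ²: ωₙ = √18 ≈ 4.243 rad/s and ζ = 4/(2·√18) ≈ 0.4714.
ζωₙ = 4/2 = 2, so t_s ≈ 4/(ζωₙ) = 4/2 = 2 s.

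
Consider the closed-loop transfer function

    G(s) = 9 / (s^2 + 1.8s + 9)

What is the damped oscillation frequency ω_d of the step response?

Comparing s^2 + 1.8s + 9 to s^2 + 2ζωₙs + ωₙ²: ωₙ = 3 rad/s and ζ = 1.8/(2·3) = 0.3.
ζωₙ = 1.8/2 = 0.9, so ω_d = ωₙ√(1−ζ²) = √(ωₙ² − (ζωₙ)²) = √(9 − 0.9²) = √8.19 ≈ 2.862 rad/s.

ω_d ≈ 2.862 rad/s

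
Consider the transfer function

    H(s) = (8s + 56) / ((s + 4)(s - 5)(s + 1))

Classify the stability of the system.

The poles can be read from the denominator factors: s = -4, 5, -1.
Since the pole(s) at s = 5 lie in the right half-plane, the system is unstable.

unstable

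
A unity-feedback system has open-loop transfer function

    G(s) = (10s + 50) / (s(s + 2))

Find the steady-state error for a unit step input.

e_ss = 0

G(s) has one pole at the origin.
This is a Type 1 system; for a step input the steady-state error is zero.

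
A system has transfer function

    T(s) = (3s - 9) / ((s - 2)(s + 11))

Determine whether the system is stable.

unstable

The poles can be read from the denominator factors: s = 2, -11.
Since the pole(s) at s = 2 lie in the right half-plane, the system is unstable.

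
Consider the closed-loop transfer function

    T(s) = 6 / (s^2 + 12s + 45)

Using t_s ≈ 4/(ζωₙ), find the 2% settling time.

Comparing s^2 + 12s + 45 to s^2 + 2ζωₙs + ωₙ²: ωₙ = √45 ≈ 6.708 rad/s and ζ = 12/(2·√45) ≈ 0.8944.
ζωₙ = 12/2 = 6, so t_s ≈ 4/(ζωₙ) = 4/6 ≈ 0.6667 s.

t_s ≈ 0.6667 s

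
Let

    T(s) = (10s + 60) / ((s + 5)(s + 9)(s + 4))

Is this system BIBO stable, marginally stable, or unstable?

The poles can be read from the denominator factors: s = -5, -9, -4.
Since all poles lie strictly in the left half-plane, the system is stable.

stable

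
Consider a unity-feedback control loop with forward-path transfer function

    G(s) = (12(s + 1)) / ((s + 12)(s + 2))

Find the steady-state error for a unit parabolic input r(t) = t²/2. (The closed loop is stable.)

e_ss = ∞

G(s) has no poles at the origin.
This is a Type 0 system; Ka = lim_{s→0} s^2·G(s) = 0, so the steady-state error for a parabola input is infinite.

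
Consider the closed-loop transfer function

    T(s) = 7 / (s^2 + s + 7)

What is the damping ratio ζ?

Compare the denominator to the standard form s^2 + 2ζωₙs + ωₙ².
ωₙ² = 7, so ωₙ = √7 ≈ 2.646 rad/s.
2ζωₙ = 1, so ζ = 1/(2·√7) ≈ 0.1890.

ζ ≈ 0.1890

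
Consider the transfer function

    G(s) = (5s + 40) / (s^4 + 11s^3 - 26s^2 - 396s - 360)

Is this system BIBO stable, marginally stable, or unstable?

The denominator s^4 + 11s^3 - 26s^2 - 396s - 360 factors as (s + 1)(s + 10)(s + 6)(s - 6), giving poles at s = -1, -10, -6, 6.
Since the pole(s) at s = 6 lie in the right half-plane, the system is unstable.

unstable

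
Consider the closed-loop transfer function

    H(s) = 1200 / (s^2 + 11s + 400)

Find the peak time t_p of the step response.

Comparing s^2 + 11s + 400 to s^2 + 2ζωₙs + ωₙ²: ωₙ = 20 rad/s and ζ = 11/(2·20) = 0.275.
ζωₙ = 11/2 = 5.5, so ω_d = ωₙ√(1−ζ²) = √(ωₙ² − (ζωₙ)²) = √(400 − 5.5²) = √369.75 ≈ 19.23 rad/s.
t_p = π/ω_d = π/19.23 ≈ 0.1634 s.

t_p ≈ 0.1634 s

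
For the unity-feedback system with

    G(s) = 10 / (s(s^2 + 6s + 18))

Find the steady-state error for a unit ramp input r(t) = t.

e_ss = 1.800

G(s) has one pole at the origin.
This is a Type 1 system. Kv = lim_{s→0} s·G(s) = 10/18 = 5/9.
e_ss = 1/Kv = 1/(5/9) = 9/5 ≈ 1.800.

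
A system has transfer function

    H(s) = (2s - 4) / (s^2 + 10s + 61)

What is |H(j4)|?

Substitute s = j4: numerator = -4 + j8, denominator = 45 + j40.
|H(j4)| = |-4 + j8| / |45 + j40| = 8.9443 / 60.208 ≈ 0.1486.

|H(j4)| ≈ 0.1486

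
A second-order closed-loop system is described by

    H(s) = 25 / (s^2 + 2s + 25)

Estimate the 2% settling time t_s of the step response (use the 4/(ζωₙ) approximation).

t_s ≈ 4 s

Comparing s^2 + 2s + 25 to s^2 + 2ζωₙs + ωₙ²: ωₙ = 5 rad/s and ζ = 2/(2·5) = 0.2.
ζωₙ = 2/2 = 1, so t_s ≈ 4/(ζωₙ) = 4/1 = 4 s.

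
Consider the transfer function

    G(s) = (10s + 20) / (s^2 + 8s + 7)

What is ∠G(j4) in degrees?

∠G(j4) ≈ -42.27°

At s = j4: numerator = 20 + j40, denominator = -9 + j32.
∠G = ∠num − ∠den = 63.435° − (105.71°) = -42.27°.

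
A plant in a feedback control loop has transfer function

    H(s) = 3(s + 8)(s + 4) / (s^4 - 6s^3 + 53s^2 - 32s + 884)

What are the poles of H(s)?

s = 4 ± 6j, -1 ± 4j

The poles are the roots of the denominator s^4 - 6s^3 + 53s^2 - 32s + 884 = 0.
No real roots exist; factor into two real quadratics: (s^2 - 8s + 52)(s^2 + 2s + 17) = 0.
Each quadratic gives a conjugate pair via the quadratic formula.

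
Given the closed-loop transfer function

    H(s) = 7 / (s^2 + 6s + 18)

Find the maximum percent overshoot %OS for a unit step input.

Comparing s^2 + 6s + 18 to s^2 + 2ζωₙs + ωₙ²: ωₙ = √18 ≈ 4.243 rad/s and ζ = 6/(2·√18) ≈ 0.7071.
%OS = 100·exp(−πζ/√(1−ζ²)) = 100·exp(−π·0.7071/√(1−0.7071²)) ≈ 4.32%.

%OS ≈ 4.32%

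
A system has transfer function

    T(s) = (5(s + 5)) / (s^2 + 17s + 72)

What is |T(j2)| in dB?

Substitute s = j2: numerator = 25 + j10, denominator = 68 + j34.
|T(j2)| = |25 + j10| / |68 + j34| = 26.926 / 76.026 ≈ 0.3542.
In decibels: 20·log₁₀(0.3542) ≈ -9.02 dB.

|T(j2)|_dB ≈ -9.02 dB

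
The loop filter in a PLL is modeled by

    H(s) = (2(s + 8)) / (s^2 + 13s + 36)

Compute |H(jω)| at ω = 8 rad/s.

Substitute s = j8: numerator = 16 + j16, denominator = -28 + j104.
|H(j8)| = |16 + j16| / |-28 + j104| = 22.627 / 107.70 ≈ 0.2101.

|H(j8)| ≈ 0.2101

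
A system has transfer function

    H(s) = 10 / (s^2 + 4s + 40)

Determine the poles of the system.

The poles are the roots of the denominator s^2 + 4s + 40 = 0.
Using the quadratic formula: s = (-4 ± √(-144))/2 = -2 ± 6j.

s = -2 ± 6j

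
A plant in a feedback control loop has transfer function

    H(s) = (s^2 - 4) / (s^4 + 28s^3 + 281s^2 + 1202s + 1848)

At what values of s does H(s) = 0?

s = -2, 2

Set the numerator to zero: s^2 - 4 = 0.
Factoring: (s + 2)(s - 2) = 0.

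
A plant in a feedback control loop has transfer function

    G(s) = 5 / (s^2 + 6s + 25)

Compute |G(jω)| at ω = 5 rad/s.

|G(j5)| ≈ 0.1667

Substitute s = j5: numerator = 5, denominator = j30.
|G(j5)| = |5| / |j30| = 5 / 30 ≈ 0.1667.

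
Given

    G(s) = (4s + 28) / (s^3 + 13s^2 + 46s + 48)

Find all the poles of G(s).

The poles are the roots of the denominator s^3 + 13s^2 + 46s + 48 = 0.
Trying s = -8: the polynomial evaluates to 0, so (s + 8) is a factor.
Dividing out leaves s^2 + 5s + 6 = 0.
Factoring the quadratic: (s + 3)(s + 2) = 0.

s = -8, -3, -2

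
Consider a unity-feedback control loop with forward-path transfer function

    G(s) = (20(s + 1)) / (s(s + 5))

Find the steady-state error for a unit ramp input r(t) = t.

G(s) has one pole at the origin.
This is a Type 1 system. Kv = lim_{s→0} s·G(s) = 20/5 = 4.
e_ss = 1/Kv = 1/(4) = 1/4 ≈ 0.2500.

e_ss = 0.2500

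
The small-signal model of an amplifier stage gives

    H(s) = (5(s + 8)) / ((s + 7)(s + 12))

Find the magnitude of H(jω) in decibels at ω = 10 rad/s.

Substitute s = j10: numerator = 40 + j50, denominator = -16 + j190.
|H(j10)| = |40 + j50| / |-16 + j190| = 64.031 / 190.67 ≈ 0.3358.
In decibels: 20·log₁₀(0.3358) ≈ -9.48 dB.

|H(j10)|_dB ≈ -9.48 dB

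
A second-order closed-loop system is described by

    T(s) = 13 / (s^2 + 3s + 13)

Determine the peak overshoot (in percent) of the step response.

Comparing s^2 + 3s + 13 to s^2 + 2ζωₙs + ωₙ²: ωₙ = √13 ≈ 3.606 rad/s and ζ = 3/(2·√13) ≈ 0.4160.
%OS = 100·exp(−πζ/√(1−ζ²)) = 100·exp(−π·0.4160/√(1−0.4160²)) ≈ 23.8%.

%OS ≈ 23.8%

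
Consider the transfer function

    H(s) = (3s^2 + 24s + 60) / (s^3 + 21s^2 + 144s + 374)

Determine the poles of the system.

The poles are the roots of the denominator s^3 + 21s^2 + 144s + 374 = 0.
Trying s = -11: the polynomial evaluates to 0, so (s + 11) is a factor.
Dividing out leaves s^2 + 10s + 34 = 0.
The quadratic formula then gives s = -5 ± 3j.

s = -5 + 3j, -5 - 3j, -11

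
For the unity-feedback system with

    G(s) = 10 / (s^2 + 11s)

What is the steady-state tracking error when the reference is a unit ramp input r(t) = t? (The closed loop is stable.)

e_ss = 1.100

G(s) has one pole at the origin.
This is a Type 1 system. Kv = lim_{s→0} s·G(s) = 10/11.
e_ss = 1/Kv = 1/(10/11) = 11/10 ≈ 1.100.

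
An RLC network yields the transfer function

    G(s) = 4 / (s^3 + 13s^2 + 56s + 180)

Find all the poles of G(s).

s = -2 ± 4j, -9

The poles are the roots of the denominator s^3 + 13s^2 + 56s + 180 = 0.
Trying s = -9: the polynomial evaluates to 0, so (s + 9) is a factor.
Dividing out leaves s^2 + 4s + 20 = 0.
The quadratic formula then gives s = -2 ± 4j.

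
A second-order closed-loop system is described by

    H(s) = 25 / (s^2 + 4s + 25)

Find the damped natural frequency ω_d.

ω_d ≈ 4.583 rad/s

Comparing s^2 + 4s + 25 to s^2 + 2ζωₙs + ωₙ²: ωₙ = 5 rad/s and ζ = 4/(2·5) = 0.4.
ζωₙ = 4/2 = 2, so ω_d = ωₙ√(1−ζ²) = √(ωₙ² − (ζωₙ)²) = √(25 − 2²) = √21 ≈ 4.583 rad/s.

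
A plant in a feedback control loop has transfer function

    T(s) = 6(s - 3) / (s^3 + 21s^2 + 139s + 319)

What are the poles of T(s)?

s = -5 ± 2j, -11

The poles are the roots of the denominator s^3 + 21s^2 + 139s + 319 = 0.
Trying s = -11: the polynomial evaluates to 0, so (s + 11) is a factor.
Dividing out leaves s^2 + 10s + 29 = 0.
The quadratic formula then gives s = -5 ± 2j.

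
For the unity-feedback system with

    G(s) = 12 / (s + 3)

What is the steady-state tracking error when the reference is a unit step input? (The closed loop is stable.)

e_ss = 0.2000

G(s) has no poles at the origin.
This is a Type 0 system. Kp = lim_{s→0} G(s) = 12/3 = 4.
e_ss = 1/(1 + Kp) = 1/(1 + 4) = 1/5 ≈ 0.2000.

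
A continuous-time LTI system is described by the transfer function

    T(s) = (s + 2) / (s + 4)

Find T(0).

At s = 0 each factor (s + a) contributes a and each (s^2 + bs + c) contributes c.
T(0) = 1·(2) / ((4)) = 2/4 = 1/2.

T(0) = 1/2 ≈ 0.5000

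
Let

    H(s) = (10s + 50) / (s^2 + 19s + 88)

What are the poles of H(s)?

The poles are the roots of the denominator s^2 + 19s + 88 = 0.
Factoring: (s + 8)(s + 11) = 0, so s = -8 and s = -11.

s = -8, -11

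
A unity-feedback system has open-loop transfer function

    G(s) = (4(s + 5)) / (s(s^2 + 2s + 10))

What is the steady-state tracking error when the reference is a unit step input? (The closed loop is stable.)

e_ss = 0

G(s) has one pole at the origin.
This is a Type 1 system; for a step input the steady-state error is zero.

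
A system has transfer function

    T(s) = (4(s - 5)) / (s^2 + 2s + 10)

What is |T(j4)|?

|T(j4)| ≈ 2.561

Substitute s = j4: numerator = -20 + j16, denominator = -6 + j8.
|T(j4)| = |-20 + j16| / |-6 + j8| = 25.612 / 10 ≈ 2.561.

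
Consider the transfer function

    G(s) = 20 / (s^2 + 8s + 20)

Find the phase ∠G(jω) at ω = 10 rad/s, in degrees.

At s = j10: numerator = 20, denominator = -80 + j80.
∠G = ∠num − ∠den = 0° − (135°) = -135°.

∠G(j10) ≈ -135°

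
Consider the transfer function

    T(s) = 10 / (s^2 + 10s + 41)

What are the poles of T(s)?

The poles are the roots of the denominator s^2 + 10s + 41 = 0.
Using the quadratic formula: s = (-10 ± √(-64))/2 = -5 ± 4j.

s = -5 + 4j, -5 - 4j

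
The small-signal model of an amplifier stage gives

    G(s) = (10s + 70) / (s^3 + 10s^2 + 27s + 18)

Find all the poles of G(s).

The poles are the roots of the denominator s^3 + 10s^2 + 27s + 18 = 0.
Trying s = -6: the polynomial evaluates to 0, so (s + 6) is a factor.
Dividing out leaves s^2 + 4s + 3 = 0.
Factoring the quadratic: (s + 3)(s + 1) = 0.

s = -6, -3, -1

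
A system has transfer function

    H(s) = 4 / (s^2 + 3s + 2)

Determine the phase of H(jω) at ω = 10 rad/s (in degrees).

At s = j10: numerator = 4, denominator = -98 + j30.
∠H = ∠num − ∠den = 0° − (162.98°) = -163.0°.

∠H(j10) ≈ -163.0°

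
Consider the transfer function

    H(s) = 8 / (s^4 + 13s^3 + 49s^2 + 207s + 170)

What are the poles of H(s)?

The poles are the roots of the denominator s^4 + 13s^3 + 49s^2 + 207s + 170 = 0.
Trying s = -10: the polynomial evaluates to 0, so (s + 10) is a factor.
Dividing out leaves s^3 + 3s^2 + 19s + 17 = 0.
This factors further as (s^2 + 2s + 17)(s + 1) = 0.

s = -1 + 4j, -1 - 4j, -10, -1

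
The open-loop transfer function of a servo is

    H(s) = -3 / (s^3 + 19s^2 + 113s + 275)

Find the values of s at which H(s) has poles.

The poles are the roots of the denominator s^3 + 19s^2 + 113s + 275 = 0.
Trying s = -11: the polynomial evaluates to 0, so (s + 11) is a factor.
Dividing out leaves s^2 + 8s + 25 = 0.
The quadratic formula then gives s = -4 ± 3j.

s = -11, -4 ± 3j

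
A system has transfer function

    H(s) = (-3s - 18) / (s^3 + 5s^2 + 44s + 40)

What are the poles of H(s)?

The poles are the roots of the denominator s^3 + 5s^2 + 44s + 40 = 0.
Trying s = -1: the polynomial evaluates to 0, so (s + 1) is a factor.
Dividing out leaves s^2 + 4s + 40 = 0.
The quadratic formula then gives s = -2 ± 6j.

s = -1, -2 + 6j, -2 - 6j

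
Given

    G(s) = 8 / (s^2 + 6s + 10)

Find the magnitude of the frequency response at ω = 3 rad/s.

Substitute s = j3: numerator = 8, denominator = 1 + j18.
|G(j3)| = |8| / |1 + j18| = 8 / 18.028 ≈ 0.4438.

|G(j3)| ≈ 0.4438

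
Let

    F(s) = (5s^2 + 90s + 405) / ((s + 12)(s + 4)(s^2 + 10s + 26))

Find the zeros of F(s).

Set the numerator to zero: 5s^2 + 90s + 405 = 0, i.e. 5·(s^2 + 18s + 81) = 0.
Factoring: (s + 9)^2 = 0.

s = -9, -9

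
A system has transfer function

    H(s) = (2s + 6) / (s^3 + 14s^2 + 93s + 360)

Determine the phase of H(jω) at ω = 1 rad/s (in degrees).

At s = j1: numerator = 6 + j2, denominator = 346 + j92.
∠H = ∠num − ∠den = 18.435° − (14.890°) = 3.545°.

∠H(j1) ≈ 3.545°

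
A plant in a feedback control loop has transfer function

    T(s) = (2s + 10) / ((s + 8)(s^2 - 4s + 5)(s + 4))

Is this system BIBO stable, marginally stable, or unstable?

unstable

The poles can be read from the denominator factors: s = -8, 2 ± j, -4.
Since the pole(s) at s = 2 + j, 2 - j lie in the right half-plane, the system is unstable.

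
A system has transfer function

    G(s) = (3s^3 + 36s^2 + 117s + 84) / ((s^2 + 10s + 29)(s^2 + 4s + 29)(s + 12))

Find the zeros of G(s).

s = -4, -7, -1

Set the numerator to zero: 3s^3 + 36s^2 + 117s + 84 = 0, i.e. 3·(s^3 + 12s^2 + 39s + 28) = 0.
Factoring: (s + 4)(s + 7)(s + 1) = 0.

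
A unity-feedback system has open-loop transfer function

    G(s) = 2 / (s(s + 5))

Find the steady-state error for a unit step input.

G(s) has one pole at the origin.
This is a Type 1 system; for a step input the steady-state error is zero.

e_ss = 0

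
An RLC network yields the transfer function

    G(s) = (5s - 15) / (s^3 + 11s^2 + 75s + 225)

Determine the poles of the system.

s = -5, -3 + 6j, -3 - 6j

The poles are the roots of the denominator s^3 + 11s^2 + 75s + 225 = 0.
Trying s = -5: the polynomial evaluates to 0, so (s + 5) is a factor.
Dividing out leaves s^2 + 6s + 45 = 0.
The quadratic formula then gives s = -3 ± 6j.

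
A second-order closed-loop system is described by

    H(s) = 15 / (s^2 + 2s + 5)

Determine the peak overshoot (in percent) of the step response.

Comparing s^2 + 2s + 5 to s^2 + 2ζωₙs + ωₙ²: ωₙ = √5 ≈ 2.236 rad/s and ζ = 2/(2·√5) ≈ 0.4472.
%OS = 100·exp(−πζ/√(1−ζ²)) = 100·exp(−π·0.4472/√(1−0.4472²)) ≈ 20.8%.

%OS ≈ 20.8%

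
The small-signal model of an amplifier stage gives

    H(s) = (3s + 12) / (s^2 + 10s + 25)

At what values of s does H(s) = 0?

s = -4

Set the numerator to zero: 3s + 12 = 0, i.e. 3·(s + 4) = 0.
So s = -4.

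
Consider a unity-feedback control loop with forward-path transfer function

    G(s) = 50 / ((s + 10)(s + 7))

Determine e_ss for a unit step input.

G(s) has no poles at the origin.
This is a Type 0 system. Kp = lim_{s→0} G(s) = 50/70 = 5/7.
e_ss = 1/(1 + Kp) = 1/(1 + 5/7) = 7/12 ≈ 0.5833.

e_ss = 0.5833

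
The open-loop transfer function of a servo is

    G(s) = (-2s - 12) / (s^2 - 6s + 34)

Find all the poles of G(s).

The poles are the roots of the denominator s^2 - 6s + 34 = 0.
Using the quadratic formula: s = (6 ± √(-100))/2 = 3 ± 5j.

s = 3 ± 5j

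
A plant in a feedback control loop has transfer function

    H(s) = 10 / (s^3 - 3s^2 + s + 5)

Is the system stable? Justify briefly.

unstable

The denominator s^3 - 3s^2 + s + 5 factors as (s + 1)(s^2 - 4s + 5), giving poles at s = -1, 2 + j, 2 - j.
Since the pole(s) at s = 2 + j, 2 - j lie in the right half-plane, the system is unstable.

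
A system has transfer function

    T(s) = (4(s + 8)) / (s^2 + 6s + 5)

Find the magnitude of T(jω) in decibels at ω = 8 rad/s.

Substitute s = j8: numerator = 32 + j32, denominator = -59 + j48.
|T(j8)| = |32 + j32| / |-59 + j48| = 45.255 / 76.059 ≈ 0.5950.
In decibels: 20·log₁₀(0.5950) ≈ -4.51 dB.

|T(j8)|_dB ≈ -4.51 dB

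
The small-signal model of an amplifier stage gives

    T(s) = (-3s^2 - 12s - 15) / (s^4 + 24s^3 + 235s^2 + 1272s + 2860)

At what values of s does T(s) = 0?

s = -2 ± j

Set the numerator to zero: -3s^2 - 12s - 15 = 0, i.e. -3·(s^2 + 4s + 5) = 0.
Factoring: (s^2 + 4s + 5) = 0.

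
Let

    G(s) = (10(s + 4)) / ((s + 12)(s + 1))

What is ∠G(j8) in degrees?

∠G(j8) ≈ -53.13°

At s = j8: numerator = 40 + j80, denominator = -52 + j104.
∠G = ∠num − ∠den = 63.435° − (116.57°) = -53.13°.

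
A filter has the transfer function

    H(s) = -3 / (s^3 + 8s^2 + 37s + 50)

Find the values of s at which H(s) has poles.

The poles are the roots of the denominator s^3 + 8s^2 + 37s + 50 = 0.
Trying s = -2: the polynomial evaluates to 0, so (s + 2) is a factor.
Dividing out leaves s^2 + 6s + 25 = 0.
The quadratic formula then gives s = -3 ± 4j.

s = -3 + 4j, -3 - 4j, -2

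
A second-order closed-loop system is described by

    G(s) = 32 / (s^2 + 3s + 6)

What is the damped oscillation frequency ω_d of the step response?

Comparing s^2 + 3s + 6 to s^2 + 2ζωₙs + ωₙ²: ωₙ = √6 ≈ 2.449 rad/s and ζ = 3/(2·√6) ≈ 0.6124.
ζωₙ = 3/2 = 1.5, so ω_d = ωₙ√(1−ζ²) = √(ωₙ² − (ζωₙ)²) = √(6 − 1.5²) = √3.75 ≈ 1.936 rad/s.

ω_d ≈ 1.936 rad/s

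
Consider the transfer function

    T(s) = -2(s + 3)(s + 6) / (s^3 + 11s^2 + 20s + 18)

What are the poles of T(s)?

s = -1 + j, -1 - j, -9

The poles are the roots of the denominator s^3 + 11s^2 + 20s + 18 = 0.
Trying s = -9: the polynomial evaluates to 0, so (s + 9) is a factor.
Dividing out leaves s^2 + 2s + 2 = 0.
The quadratic formula then gives s = -1 ± 1j.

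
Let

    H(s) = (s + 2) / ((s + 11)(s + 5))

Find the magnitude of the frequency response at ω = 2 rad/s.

|H(j2)| ≈ 0.04698

Substitute s = j2: numerator = 2 + j2, denominator = 51 + j32.
|H(j2)| = |2 + j2| / |51 + j32| = 2.8284 / 60.208 ≈ 0.04698.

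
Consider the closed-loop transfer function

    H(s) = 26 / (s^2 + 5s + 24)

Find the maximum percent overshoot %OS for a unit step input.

%OS ≈ 15.5%

Comparing s^2 + 5s + 24 to s^2 + 2ζωₙs + ωₙ²: ωₙ = √24 ≈ 4.899 rad/s and ζ = 5/(2·√24) ≈ 0.5103.
%OS = 100·exp(−πζ/√(1−ζ²)) = 100·exp(−π·0.5103/√(1−0.5103²)) ≈ 15.5%.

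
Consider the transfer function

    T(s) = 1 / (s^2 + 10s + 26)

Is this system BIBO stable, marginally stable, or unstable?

stable

The denominator s^2 + 10s + 26 factors as (s^2 + 10s + 26), giving poles at s = -5 ± j.
Since all poles lie strictly in the left half-plane, the system is stable.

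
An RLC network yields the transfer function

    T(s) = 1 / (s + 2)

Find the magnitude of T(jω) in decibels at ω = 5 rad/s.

Substitute s = j5: numerator = 1, denominator = 2 + j5.
|T(j5)| = |1| / |2 + j5| = 1 / 5.3852 ≈ 0.1857.
In decibels: 20·log₁₀(0.1857) ≈ -14.6 dB.

|T(j5)|_dB ≈ -14.6 dB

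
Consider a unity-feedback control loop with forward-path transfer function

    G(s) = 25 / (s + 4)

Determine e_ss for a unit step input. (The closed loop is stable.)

G(s) has no poles at the origin.
This is a Type 0 system. Kp = lim_{s→0} G(s) = 25/4.
e_ss = 1/(1 + Kp) = 1/(1 + 25/4) = 4/29 ≈ 0.1379.

e_ss = 0.1379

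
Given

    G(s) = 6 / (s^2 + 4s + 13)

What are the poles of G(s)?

The poles are the roots of the denominator s^2 + 4s + 13 = 0.
Using the quadratic formula: s = (-4 ± √(-36))/2 = -2 ± 3j.

s = -2 ± 3j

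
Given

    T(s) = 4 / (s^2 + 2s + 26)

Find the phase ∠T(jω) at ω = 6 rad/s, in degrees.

At s = j6: numerator = 4, denominator = -10 + j12.
∠T = ∠num − ∠den = 0° − (129.81°) = -129.8°.

∠T(j6) ≈ -129.8°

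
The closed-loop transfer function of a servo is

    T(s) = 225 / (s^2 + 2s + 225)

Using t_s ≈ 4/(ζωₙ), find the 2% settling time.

Comparing s^2 + 2s + 225 to s^2 + 2ζωₙs + ωₙ²: ωₙ = 15 rad/s and ζ = 2/(2·15) ≈ 0.06667.
ζωₙ = 2/2 = 1, so t_s ≈ 4/(ζωₙ) = 4/1 = 4 s.

t_s ≈ 4 s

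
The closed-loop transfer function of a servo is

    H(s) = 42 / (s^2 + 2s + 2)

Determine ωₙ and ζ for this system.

ωₙ ≈ 1.414 rad/s, ζ ≈ 0.7071

Compare the denominator to the standard form s^2 + 2ζωₙs + ωₙ².
ωₙ² = 2, so ωₙ = √2 ≈ 1.414 rad/s.
2ζωₙ = 2, so ζ = 2/(2·√2) ≈ 0.7071.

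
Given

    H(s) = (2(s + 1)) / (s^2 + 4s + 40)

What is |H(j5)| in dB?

Substitute s = j5: numerator = 2 + j10, denominator = 15 + j20.
|H(j5)| = |2 + j10| / |15 + j20| = 10.198 / 25 ≈ 0.4079.
In decibels: 20·log₁₀(0.4079) ≈ -7.79 dB.

|H(j5)|_dB ≈ -7.79 dB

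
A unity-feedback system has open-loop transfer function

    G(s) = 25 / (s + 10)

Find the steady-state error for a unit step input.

e_ss = 0.2857

G(s) has no poles at the origin.
This is a Type 0 system. Kp = lim_{s→0} G(s) = 25/10 = 5/2.
e_ss = 1/(1 + Kp) = 1/(1 + 5/2) = 2/7 ≈ 0.2857.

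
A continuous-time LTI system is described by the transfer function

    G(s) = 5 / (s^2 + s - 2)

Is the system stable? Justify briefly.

The denominator s^2 + s - 2 factors as (s + 2)(s - 1), giving poles at s = -2, 1.
Since the pole(s) at s = 1 lie in the right half-plane, the system is unstable.

unstable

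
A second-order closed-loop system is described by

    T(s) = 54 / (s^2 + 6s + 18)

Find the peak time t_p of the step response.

t_p ≈ 1.047 s

Comparing s^2 + 6s + 18 to s^2 + 2ζωₙs + ωₙ²: ωₙ = √18 ≈ 4.243 rad/s and ζ = 6/(2·√18) ≈ 0.7071.
ζωₙ = 6/2 = 3, so ω_d = ωₙ√(1−ζ²) = √(ωₙ² − (ζωₙ)²) = √(18 − 3²) = √9 = 3 rad/s.
t_p = π/ω_d = π/3 ≈ 1.047 s.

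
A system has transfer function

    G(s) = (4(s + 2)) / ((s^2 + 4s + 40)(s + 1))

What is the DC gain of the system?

At s = 0 each factor (s + a) contributes a and each (s^2 + bs + c) contributes c.
G(0) = 4·(2) / ((40) · (1)) = 8/40 = 1/5.

G(0) = 1/5 ≈ 0.2000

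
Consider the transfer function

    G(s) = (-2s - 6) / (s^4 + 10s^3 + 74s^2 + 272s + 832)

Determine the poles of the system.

The poles are the roots of the denominator s^4 + 10s^3 + 74s^2 + 272s + 832 = 0.
No real roots exist; factor into two real quadratics: (s^2 + 8s + 32)(s^2 + 2s + 26) = 0.
Each quadratic gives a conjugate pair via the quadratic formula.

s = -4 ± 4j, -1 ± 5j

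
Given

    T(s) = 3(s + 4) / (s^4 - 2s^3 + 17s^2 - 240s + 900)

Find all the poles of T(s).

s = 4 ± 2j, -3 ± 6j

The poles are the roots of the denominator s^4 - 2s^3 + 17s^2 - 240s + 900 = 0.
No real roots exist; factor into two real quadratics: (s^2 - 8s + 20)(s^2 + 6s + 45) = 0.
Each quadratic gives a conjugate pair via the quadratic formula.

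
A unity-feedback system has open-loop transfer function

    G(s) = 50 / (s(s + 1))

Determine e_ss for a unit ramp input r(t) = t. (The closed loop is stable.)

G(s) has one pole at the origin.
This is a Type 1 system. Kv = lim_{s→0} s·G(s) = 50/1.
e_ss = 1/Kv = 1/(50) = 1/50 ≈ 0.02000.

e_ss = 0.02000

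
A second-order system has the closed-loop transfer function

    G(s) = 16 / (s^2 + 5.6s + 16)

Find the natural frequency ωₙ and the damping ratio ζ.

Compare the denominator to the standard form s^2 + 2ζωₙs + ωₙ².
ωₙ² = 16, so ωₙ = 4 rad/s.
2ζωₙ = 5.6, so ζ = 5.6/(2·4) = 0.7.

ωₙ = 4 rad/s, ζ = 0.7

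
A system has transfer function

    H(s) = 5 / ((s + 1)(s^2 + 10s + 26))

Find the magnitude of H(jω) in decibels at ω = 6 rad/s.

Substitute s = j6: numerator = 5, denominator = -370.
|H(j6)| = |5| / |-370| = 5 / 370 ≈ 0.01351.
In decibels: 20·log₁₀(0.01351) ≈ -37.4 dB.

|H(j6)|_dB ≈ -37.4 dB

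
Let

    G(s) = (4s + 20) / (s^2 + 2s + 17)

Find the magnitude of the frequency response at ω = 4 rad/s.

|G(j4)| ≈ 3.177

Substitute s = j4: numerator = 20 + j16, denominator = 1 + j8.
|G(j4)| = |20 + j16| / |1 + j8| = 25.612 / 8.0623 ≈ 3.177.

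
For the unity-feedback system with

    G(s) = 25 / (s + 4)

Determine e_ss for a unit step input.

G(s) has no poles at the origin.
This is a Type 0 system. Kp = lim_{s→0} G(s) = 25/4.
e_ss = 1/(1 + Kp) = 1/(1 + 25/4) = 4/29 ≈ 0.1379.

e_ss = 0.1379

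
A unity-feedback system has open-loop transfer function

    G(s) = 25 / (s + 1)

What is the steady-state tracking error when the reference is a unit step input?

e_ss = 0.03846

G(s) has no poles at the origin.
This is a Type 0 system. Kp = lim_{s→0} G(s) = 25/1.
e_ss = 1/(1 + Kp) = 1/(1 + 25) = 1/26 ≈ 0.03846.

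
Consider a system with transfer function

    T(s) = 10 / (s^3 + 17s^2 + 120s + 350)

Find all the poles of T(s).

s = -5 + 5j, -5 - 5j, -7

The poles are the roots of the denominator s^3 + 17s^2 + 120s + 350 = 0.
Trying s = -7: the polynomial evaluates to 0, so (s + 7) is a factor.
Dividing out leaves s^2 + 10s + 50 = 0.
The quadratic formula then gives s = -5 ± 5j.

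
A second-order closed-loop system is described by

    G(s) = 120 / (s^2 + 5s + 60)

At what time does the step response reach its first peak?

Comparing s^2 + 5s + 60 to s^2 + 2ζωₙs + ωₙ²: ωₙ = √60 ≈ 7.746 rad/s and ζ = 5/(2·√60) ≈ 0.3227.
ζωₙ = 5/2 = 2.5, so ω_d = ωₙ√(1−ζ²) = √(ωₙ² − (ζωₙ)²) = √(60 − 2.5²) = √53.75 ≈ 7.331 rad/s.
t_p = π/ω_d = π/7.331 ≈ 0.4285 s.

t_p ≈ 0.4285 s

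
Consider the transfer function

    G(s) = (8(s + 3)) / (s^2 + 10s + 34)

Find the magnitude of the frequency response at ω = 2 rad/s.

Substitute s = j2: numerator = 24 + j16, denominator = 30 + j20.
|G(j2)| = |24 + j16| / |30 + j20| = 28.844 / 36.056 = 0.8000.

|G(j2)| = 0.8000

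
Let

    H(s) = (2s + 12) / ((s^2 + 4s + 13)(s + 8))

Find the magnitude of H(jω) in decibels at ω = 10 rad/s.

|H(j10)|_dB ≈ -34.4 dB

Substitute s = j10: numerator = 12 + j20, denominator = -1096 - j550.
|H(j10)| = |12 + j20| / |-1096 - j550| = 23.324 / 1226.3 ≈ 0.01902.
In decibels: 20·log₁₀(0.01902) ≈ -34.4 dB.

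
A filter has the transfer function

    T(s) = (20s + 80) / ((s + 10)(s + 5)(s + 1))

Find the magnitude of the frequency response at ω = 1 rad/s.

Substitute s = j1: numerator = 80 + j20, denominator = 34 + j64.
|T(j1)| = |80 + j20| / |34 + j64| = 82.462 / 72.471 ≈ 1.138.

|T(j1)| ≈ 1.138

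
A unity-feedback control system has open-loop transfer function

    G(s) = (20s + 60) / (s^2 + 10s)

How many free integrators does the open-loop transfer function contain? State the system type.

Factor s from the denominator: s^2 + 10s = s·(s + 10).
There is 1 pole at the origin, so the system is Type 1.

Type 1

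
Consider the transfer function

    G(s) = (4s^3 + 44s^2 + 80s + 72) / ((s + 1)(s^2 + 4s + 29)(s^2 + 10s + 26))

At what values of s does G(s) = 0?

Set the numerator to zero: 4s^3 + 44s^2 + 80s + 72 = 0, i.e. 4·(s^3 + 11s^2 + 20s + 18) = 0.
Factoring: (s^2 + 2s + 2)(s + 9) = 0.

s = -1 ± j, -9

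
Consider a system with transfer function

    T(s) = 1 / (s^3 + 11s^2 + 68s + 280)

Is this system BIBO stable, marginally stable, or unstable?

The denominator s^3 + 11s^2 + 68s + 280 factors as (s^2 + 4s + 40)(s + 7), giving poles at s = -2 + 6j, -2 - 6j, -7.
Since all poles lie strictly in the left half-plane, the system is stable.

stable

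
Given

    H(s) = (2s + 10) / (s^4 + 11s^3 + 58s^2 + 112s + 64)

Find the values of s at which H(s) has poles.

The poles are the roots of the denominator s^4 + 11s^3 + 58s^2 + 112s + 64 = 0.
Trying s = -1: the polynomial evaluates to 0, so (s + 1) is a factor.
Dividing out leaves s^3 + 10s^2 + 48s + 64 = 0.
This factors further as (s^2 + 8s + 32)(s + 2) = 0.

s = -1, -4 ± 4j, -2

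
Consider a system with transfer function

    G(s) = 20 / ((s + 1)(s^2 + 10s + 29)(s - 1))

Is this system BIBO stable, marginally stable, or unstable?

The poles can be read from the denominator factors: s = -1, -5 + 2j, -5 - 2j, 1.
Since the pole(s) at s = 1 lie in the right half-plane, the system is unstable.

unstable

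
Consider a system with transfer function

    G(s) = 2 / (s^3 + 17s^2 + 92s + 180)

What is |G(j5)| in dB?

Substitute s = j5: numerator = 2, denominator = -245 + j335.
|G(j5)| = |2| / |-245 + j335| = 2 / 415.03 ≈ 0.004819.
In decibels: 20·log₁₀(0.004819) ≈ -46.3 dB.

|G(j5)|_dB ≈ -46.3 dB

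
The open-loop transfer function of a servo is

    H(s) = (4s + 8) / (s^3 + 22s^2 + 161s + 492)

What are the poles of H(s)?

The poles are the roots of the denominator s^3 + 22s^2 + 161s + 492 = 0.
Trying s = -12: the polynomial evaluates to 0, so (s + 12) is a factor.
Dividing out leaves s^2 + 10s + 41 = 0.
The quadratic formula then gives s = -5 ± 4j.

s = -5 ± 4j, -12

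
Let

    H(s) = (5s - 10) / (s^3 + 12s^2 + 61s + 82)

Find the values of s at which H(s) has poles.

s = -5 ± 4j, -2

The poles are the roots of the denominator s^3 + 12s^2 + 61s + 82 = 0.
Trying s = -2: the polynomial evaluates to 0, so (s + 2) is a factor.
Dividing out leaves s^2 + 10s + 41 = 0.
The quadratic formula then gives s = -5 ± 4j.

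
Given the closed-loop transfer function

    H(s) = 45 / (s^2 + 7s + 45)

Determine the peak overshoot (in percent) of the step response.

%OS ≈ 14.6%

Comparing s^2 + 7s + 45 to s^2 + 2ζωₙs + ωₙ²: ωₙ = √45 ≈ 6.708 rad/s and ζ = 7/(2·√45) ≈ 0.5217.
%OS = 100·exp(−πζ/√(1−ζ²)) = 100·exp(−π·0.5217/√(1−0.5217²)) ≈ 14.6%.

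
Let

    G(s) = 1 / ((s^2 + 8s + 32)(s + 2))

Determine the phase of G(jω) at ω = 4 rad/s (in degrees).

∠G(j4) ≈ -126.9°

At s = j4: numerator = 1, denominator = -96 + j128.
∠G = ∠num − ∠den = 0° − (126.87°) = -126.9°.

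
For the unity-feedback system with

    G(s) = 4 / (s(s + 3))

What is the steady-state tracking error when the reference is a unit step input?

G(s) has one pole at the origin.
This is a Type 1 system; for a step input the steady-state error is zero.

e_ss = 0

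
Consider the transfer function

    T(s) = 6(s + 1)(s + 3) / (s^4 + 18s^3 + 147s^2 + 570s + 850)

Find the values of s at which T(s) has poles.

The poles are the roots of the denominator s^4 + 18s^3 + 147s^2 + 570s + 850 = 0.
No real roots exist; factor into two real quadratics: (s^2 + 8s + 17)(s^2 + 10s + 50) = 0.
Each quadratic gives a conjugate pair via the quadratic formula.

s = -4 ± j, -5 ± 5j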